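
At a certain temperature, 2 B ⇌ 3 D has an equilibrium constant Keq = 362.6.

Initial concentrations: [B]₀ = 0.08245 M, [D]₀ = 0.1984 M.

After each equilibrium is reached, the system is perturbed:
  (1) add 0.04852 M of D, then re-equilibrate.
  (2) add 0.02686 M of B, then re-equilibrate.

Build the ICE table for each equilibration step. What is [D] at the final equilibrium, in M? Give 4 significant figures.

Q₀ = 1.149 vs Keq = 362.6 ⇒ Q<K, forward
Step 1:
                    B           D
  init        0.08245      0.1984
  Δ          -0.07345      0.1102
  eq         0.009002      0.3086
  solve Keq expr → x = 0.03672; check Q = 362.6
Then add 0.04852 M of D.
Step 2:
                    B           D
  init       0.009002      0.3571
  Δ          0.002059   -0.003089
  eq          0.01106       0.354
  solve Keq expr → x = -0.00103; check Q = 362.6
Then add 0.02686 M of B.
Step 3:
                    B           D
  init        0.03792       0.354
  Δ          -0.02505     0.03758
  eq          0.01287      0.3916
  solve Keq expr → x = 0.01253; check Q = 362.6

[D]_eq = 0.3916 M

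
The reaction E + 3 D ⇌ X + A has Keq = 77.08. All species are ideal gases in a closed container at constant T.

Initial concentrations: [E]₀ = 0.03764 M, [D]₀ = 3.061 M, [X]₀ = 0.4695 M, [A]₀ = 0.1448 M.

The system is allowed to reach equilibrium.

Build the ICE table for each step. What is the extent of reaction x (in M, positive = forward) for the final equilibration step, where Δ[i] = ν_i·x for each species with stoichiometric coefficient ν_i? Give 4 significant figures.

x = 0.03759 M

Q₀ = 0.06297 vs Keq = 77.08 ⇒ Q<K, forward
Step 1:
                  E         D         X         A
  init      0.03764     3.061    0.4695    0.1448
  Δ        -0.03759   -0.1128   0.03759   0.03759
  eq      4.6825e-05     2.948    0.5071    0.1824
  solve Keq expr → x = 0.03759; check Q = 77.08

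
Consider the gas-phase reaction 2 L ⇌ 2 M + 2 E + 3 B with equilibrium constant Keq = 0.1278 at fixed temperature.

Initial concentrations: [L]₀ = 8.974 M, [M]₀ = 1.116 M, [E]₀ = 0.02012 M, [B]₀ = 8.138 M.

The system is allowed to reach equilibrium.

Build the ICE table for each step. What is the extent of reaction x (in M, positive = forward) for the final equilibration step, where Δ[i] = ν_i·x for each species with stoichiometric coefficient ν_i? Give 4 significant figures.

Q₀ = 0.003374 vs Keq = 0.1278 ⇒ Q<K, forward
Step 1:
                    L           M           E           B
  init          8.974       1.116     0.02012       8.138
  Δ          -0.09049     0.09049     0.09049      0.1357
  eq            8.884       1.206      0.1106       8.274
  solve Keq expr → x = 0.04524; check Q = 0.1278

x = 0.04524 M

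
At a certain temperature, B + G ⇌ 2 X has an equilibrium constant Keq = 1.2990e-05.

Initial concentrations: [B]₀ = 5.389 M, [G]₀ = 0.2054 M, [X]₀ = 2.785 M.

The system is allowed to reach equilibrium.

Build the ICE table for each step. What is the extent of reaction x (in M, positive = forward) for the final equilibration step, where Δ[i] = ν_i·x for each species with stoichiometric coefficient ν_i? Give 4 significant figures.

x = -1.387 M

Q₀ = 7.007 vs Keq = 1.2990e-05 ⇒ Q>K, reverse
Step 1:
                   B          G          X
  init         5.389     0.2054      2.785
  Δ            1.387      1.387     -2.773
  eq           6.776      1.592    0.01184
  solve Keq expr → x = -1.387; check Q = 1.2990e-05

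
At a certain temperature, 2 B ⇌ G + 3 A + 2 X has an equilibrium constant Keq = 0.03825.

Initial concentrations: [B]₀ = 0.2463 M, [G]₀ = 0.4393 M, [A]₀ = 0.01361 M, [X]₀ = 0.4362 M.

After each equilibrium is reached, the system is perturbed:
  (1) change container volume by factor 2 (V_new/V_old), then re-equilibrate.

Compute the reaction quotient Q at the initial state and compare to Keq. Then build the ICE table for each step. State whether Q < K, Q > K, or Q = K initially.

Q₀ = 3.4736e-06 vs Keq = 0.03825 ⇒ Q<K, forward
Step 1:
                    B           G           A           X
  init         0.2463      0.4393     0.01361      0.4362
  Δ           -0.1063     0.05313      0.1594      0.1063
  eq             0.14      0.4924       0.173      0.5425
  solve Keq expr → x = 0.05313; check Q = 0.03825
Then change container volume by factor 2 (V_new/V_old).
Step 2:
                    B           G           A           X
  init        0.07002      0.2462      0.0865      0.2712
  Δ          -0.03137     0.01569     0.04706     0.03137
  eq          0.03865      0.2619      0.1336      0.3026
  solve Keq expr → x = 0.01569; check Q = 0.03825

Q₀ = 3.4736e-06; Q < K (proceeds forward)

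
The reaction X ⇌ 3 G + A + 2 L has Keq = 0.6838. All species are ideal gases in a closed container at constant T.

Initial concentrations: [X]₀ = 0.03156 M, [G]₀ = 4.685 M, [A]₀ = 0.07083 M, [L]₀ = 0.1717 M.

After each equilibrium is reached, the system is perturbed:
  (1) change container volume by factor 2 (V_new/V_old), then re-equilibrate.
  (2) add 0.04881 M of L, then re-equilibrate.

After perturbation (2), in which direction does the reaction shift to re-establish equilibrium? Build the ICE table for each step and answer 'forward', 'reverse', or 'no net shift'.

Q₀ = 6.804 vs Keq = 0.6838 ⇒ Q>K, reverse
Step 1:
                   X          G          A          L
  I          0.03156      4.685    0.07083     0.1717
  C          0.03202   -0.09605   -0.03202   -0.06404
  E          0.06358      4.589    0.03881     0.1077
  solve Keq expr → x = -0.03202; check Q = 0.6838
Then change container volume by factor 2 (V_new/V_old).
Step 2:
                   X          G          A          L
  I          0.03179      2.294    0.01941    0.05383
  C          -0.0234    0.07021     0.0234    0.04681
  E         0.008385      2.365    0.04281     0.1006
  solve Keq expr → x = 0.0234; check Q = 0.6838
Then add 0.04881 M of L.
Step 3:
                   X          G          A          L
  I         0.008385      2.365    0.04281     0.1495
  C         0.005311   -0.01593  -0.005311   -0.01062
  E           0.0137      2.349     0.0375     0.1388
  solve Keq expr → x = -0.005311; check Q = 0.6838

Direction: reverse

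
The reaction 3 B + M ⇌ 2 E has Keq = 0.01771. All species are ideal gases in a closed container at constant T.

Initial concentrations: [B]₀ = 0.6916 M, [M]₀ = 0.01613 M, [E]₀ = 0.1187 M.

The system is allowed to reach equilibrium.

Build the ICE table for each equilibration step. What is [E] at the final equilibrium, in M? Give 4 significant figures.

[E]_eq = 0.0253 M

Q₀ = 2.641 vs Keq = 0.01771 ⇒ Q>K, reverse
Step 1:
                  B         M         E
  I          0.6916   0.01613    0.1187
  C          0.1401    0.0467   -0.0934
  E          0.8317   0.06283    0.0253
  solve Keq expr → x = -0.0467; check Q = 0.01771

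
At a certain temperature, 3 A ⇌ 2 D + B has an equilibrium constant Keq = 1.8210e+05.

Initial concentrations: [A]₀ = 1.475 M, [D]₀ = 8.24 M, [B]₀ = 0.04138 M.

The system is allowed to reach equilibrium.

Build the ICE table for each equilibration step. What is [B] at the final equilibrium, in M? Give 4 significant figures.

Q₀ = 0.8755 vs Keq = 1.8210e+05 ⇒ Q<K, forward
Step 1:
                  A         D         B
  I           1.475      8.24   0.04138
  C          -1.413    0.9421     0.471
  E         0.06191     9.182    0.5124
  solve Keq expr → x = 0.471; check Q = 1.8210e+05

[B]_eq = 0.5124 M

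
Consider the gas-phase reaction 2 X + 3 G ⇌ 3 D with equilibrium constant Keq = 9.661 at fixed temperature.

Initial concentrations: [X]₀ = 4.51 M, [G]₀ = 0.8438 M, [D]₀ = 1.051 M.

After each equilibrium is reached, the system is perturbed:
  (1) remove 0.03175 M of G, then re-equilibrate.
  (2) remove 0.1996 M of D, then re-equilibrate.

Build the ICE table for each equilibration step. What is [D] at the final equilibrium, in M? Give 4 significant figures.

[D]_eq = 1.407 M

Q₀ = 0.095 vs Keq = 9.661 ⇒ Q<K, forward
Step 1:
                    X           G           D
  I              4.51      0.8438       1.051
  C            -0.368      -0.552       0.552
  E             4.142      0.2918       1.603
  solve Keq expr → x = 0.184; check Q = 9.661
Then remove 0.03175 M of G.
Step 2:
                    X           G           D
  I             4.142      0.2601       1.603
  C           0.01745     0.02618    -0.02618
  E             4.159      0.2862       1.577
  solve Keq expr → x = -0.008727; check Q = 9.661
Then remove 0.1996 M of D.
Step 3:
                    X           G           D
  I             4.159      0.2862       1.377
  C          -0.01998    -0.02997     0.02997
  E             4.139      0.2563       1.407
  solve Keq expr → x = 0.009991; check Q = 9.661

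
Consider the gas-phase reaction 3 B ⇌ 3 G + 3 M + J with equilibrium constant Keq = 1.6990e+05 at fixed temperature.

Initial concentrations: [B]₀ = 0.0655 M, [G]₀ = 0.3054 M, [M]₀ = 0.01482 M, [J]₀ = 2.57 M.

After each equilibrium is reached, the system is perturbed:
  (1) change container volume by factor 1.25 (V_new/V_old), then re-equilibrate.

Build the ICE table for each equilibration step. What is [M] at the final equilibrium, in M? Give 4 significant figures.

Q₀ = 8.4793e-04 vs Keq = 1.6990e+05 ⇒ Q<K, forward
Step 1:
                    B           G           M           J
  I            0.0655      0.3054     0.01482        2.57
  C          -0.06477     0.06477     0.06477     0.02159
  E        7.3066e-04      0.3702     0.07959       2.592
  solve Keq expr → x = 0.02159; check Q = 1.6990e+05
Then change container volume by factor 1.25 (V_new/V_old).
Step 2:
                    B           G           M           J
  I        5.8452e-04      0.2961     0.06367       2.073
  C       -1.4919e-04  1.4919e-04  1.4919e-04  4.9728e-05
  E        4.3534e-04      0.2963     0.06382       2.073
  solve Keq expr → x = 4.9728e-05; check Q = 1.6990e+05

[M]_eq = 0.06382 M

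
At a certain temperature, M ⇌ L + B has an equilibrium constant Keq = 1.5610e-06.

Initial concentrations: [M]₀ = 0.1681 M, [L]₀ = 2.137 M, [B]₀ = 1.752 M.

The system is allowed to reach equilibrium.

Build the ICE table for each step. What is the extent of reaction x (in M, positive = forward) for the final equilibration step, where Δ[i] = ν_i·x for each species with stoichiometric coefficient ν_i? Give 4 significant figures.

x = -1.752 M

Q₀ = 22.27 vs Keq = 1.5610e-06 ⇒ Q>K, reverse
Step 1:
                   M          L          B
  init        0.1681      2.137      1.752
  Δ            1.752     -1.752     -1.752
  eq            1.92      0.385 7.7849e-06
  solve Keq expr → x = -1.752; check Q = 1.5610e-06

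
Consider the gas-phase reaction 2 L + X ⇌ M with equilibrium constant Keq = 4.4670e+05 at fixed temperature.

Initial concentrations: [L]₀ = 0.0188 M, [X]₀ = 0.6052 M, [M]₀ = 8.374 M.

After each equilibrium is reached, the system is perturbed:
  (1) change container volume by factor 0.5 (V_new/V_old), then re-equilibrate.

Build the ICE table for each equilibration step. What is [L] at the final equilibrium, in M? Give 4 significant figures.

[L]_eq = 0.005605 M

Q₀ = 3.9149e+04 vs Keq = 4.4670e+05 ⇒ Q<K, forward
Step 1:
                   L          X          M
  init        0.0188     0.6052      8.374
  Δ          -0.0132  -0.006601   0.006601
  eq        0.005598     0.5986      8.381
  solve Keq expr → x = 0.006601; check Q = 4.4670e+05
Then change container volume by factor 0.5 (V_new/V_old).
Step 2:
                   L          X          M
  init        0.0112      1.197      16.76
  Δ        -0.005591  -0.002796   0.002796
  eq        0.005605      1.194      16.76
  solve Keq expr → x = 0.002796; check Q = 4.4670e+05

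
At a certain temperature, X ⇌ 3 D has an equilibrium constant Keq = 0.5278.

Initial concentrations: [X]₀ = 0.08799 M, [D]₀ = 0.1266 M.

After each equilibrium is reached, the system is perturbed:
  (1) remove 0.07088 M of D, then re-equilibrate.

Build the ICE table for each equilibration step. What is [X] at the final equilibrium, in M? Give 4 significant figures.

Q₀ = 0.02306 vs Keq = 0.5278 ⇒ Q<K, forward
Step 1:
                   X          D
  Initial    0.08799     0.1266
  Change    -0.04908     0.1472
  Equil      0.03891     0.2738
  solve Keq expr → x = 0.04908; check Q = 0.5278
Then remove 0.07088 M of D.
Step 2:
                   X          D
  Initial    0.03891      0.203
  Change    -0.01253     0.0376
  Equil      0.02638     0.2406
  solve Keq expr → x = 0.01253; check Q = 0.5278

[X]_eq = 0.02638 M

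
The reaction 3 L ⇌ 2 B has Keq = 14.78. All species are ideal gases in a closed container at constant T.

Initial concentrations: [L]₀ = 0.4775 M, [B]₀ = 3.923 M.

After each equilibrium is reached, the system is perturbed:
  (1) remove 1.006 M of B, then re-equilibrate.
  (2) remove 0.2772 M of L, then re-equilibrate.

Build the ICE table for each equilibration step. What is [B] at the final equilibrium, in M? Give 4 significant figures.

Q₀ = 141.4 vs Keq = 14.78 ⇒ Q>K, reverse
Step 1:
                   L          B
  I           0.4775      3.923
  C           0.4802    -0.3201
  E           0.9577      3.603
  solve Keq expr → x = -0.1601; check Q = 14.78
Then remove 1.006 M of B.
Step 2:
                   L          B
  I           0.9577      2.597
  C          -0.1661     0.1107
  E           0.7916      2.708
  solve Keq expr → x = 0.05536; check Q = 14.78
Then remove 0.2772 M of L.
Step 3:
                   L          B
  I           0.5144      2.708
  C            0.245    -0.1634
  E           0.7594      2.544
  solve Keq expr → x = -0.08168; check Q = 14.78

[B]_eq = 2.544 M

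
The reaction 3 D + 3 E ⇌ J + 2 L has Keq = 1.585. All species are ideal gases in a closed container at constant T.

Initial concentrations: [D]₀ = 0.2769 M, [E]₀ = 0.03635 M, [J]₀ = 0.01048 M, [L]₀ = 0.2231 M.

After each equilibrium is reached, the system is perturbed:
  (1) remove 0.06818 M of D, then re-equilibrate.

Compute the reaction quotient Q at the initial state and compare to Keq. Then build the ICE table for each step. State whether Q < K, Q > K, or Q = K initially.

Q₀ = 511.5 vs Keq = 1.585 ⇒ Q>K, reverse
Step 1:
                  D         E         J         L
  I          0.2769   0.03635   0.01048    0.2231
  C         0.03044   0.03044  -0.01015  -0.02029
  E          0.3073   0.06679 3.3332e-04    0.2028
  solve Keq expr → x = -0.01015; check Q = 1.585
Then remove 0.06818 M of D.
Step 2:
                  D         E         J         L
  I          0.2392   0.06679 3.3332e-04    0.2028
  C       5.1308e-04 5.1308e-04 -1.7103e-04 -3.4205e-04
  E          0.2397    0.0673 1.6229e-04    0.2025
  solve Keq expr → x = -1.7103e-04; check Q = 1.585

Q₀ = 511.5; Q > K (proceeds reverse)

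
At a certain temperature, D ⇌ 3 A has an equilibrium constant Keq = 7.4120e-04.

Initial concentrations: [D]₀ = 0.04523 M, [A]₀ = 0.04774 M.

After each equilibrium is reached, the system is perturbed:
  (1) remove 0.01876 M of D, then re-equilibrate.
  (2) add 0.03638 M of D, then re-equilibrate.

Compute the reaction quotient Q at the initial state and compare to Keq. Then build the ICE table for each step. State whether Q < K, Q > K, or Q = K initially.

Q₀ = 0.002406; Q > K (proceeds reverse)

Q₀ = 0.002406 vs Keq = 7.4120e-04 ⇒ Q>K, reverse
Step 1:
                    D           A
  Initial     0.04523     0.04774
  Change     0.004798    -0.01439
  Equil       0.05003     0.03335
  solve Keq expr → x = -0.004798; check Q = 7.4120e-04
Then remove 0.01876 M of D.
Step 2:
                    D           A
  Initial     0.03127     0.03335
  Change     0.001466   -0.004397
  Equil       0.03273     0.02895
  solve Keq expr → x = -0.001466; check Q = 7.4120e-04
Then add 0.03638 M of D.
Step 3:
                    D           A
  Initial     0.06911     0.02895
  Change    -0.002574    0.007723
  Equil       0.06654     0.03667
  solve Keq expr → x = 0.002574; check Q = 7.4120e-04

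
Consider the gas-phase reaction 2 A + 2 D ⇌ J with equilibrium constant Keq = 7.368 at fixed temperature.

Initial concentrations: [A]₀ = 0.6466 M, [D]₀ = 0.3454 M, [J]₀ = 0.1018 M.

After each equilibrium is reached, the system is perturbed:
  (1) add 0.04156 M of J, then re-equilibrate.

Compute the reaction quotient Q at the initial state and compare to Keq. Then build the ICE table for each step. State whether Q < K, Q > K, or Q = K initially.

Q₀ = 2.041; Q < K (proceeds forward)

Q₀ = 2.041 vs Keq = 7.368 ⇒ Q<K, forward
Step 1:
                   A          D          J
  Initial     0.6466     0.3454     0.1018
  Change    -0.09095   -0.09095    0.04548
  Equil       0.5556     0.2544     0.1473
  solve Keq expr → x = 0.04548; check Q = 7.368
Then add 0.04156 M of J.
Step 2:
                   A          D          J
  Initial     0.5556     0.2544     0.1888
  Change     0.01795    0.01795  -0.008973
  Equil       0.5736     0.2724     0.1799
  solve Keq expr → x = -0.008973; check Q = 7.368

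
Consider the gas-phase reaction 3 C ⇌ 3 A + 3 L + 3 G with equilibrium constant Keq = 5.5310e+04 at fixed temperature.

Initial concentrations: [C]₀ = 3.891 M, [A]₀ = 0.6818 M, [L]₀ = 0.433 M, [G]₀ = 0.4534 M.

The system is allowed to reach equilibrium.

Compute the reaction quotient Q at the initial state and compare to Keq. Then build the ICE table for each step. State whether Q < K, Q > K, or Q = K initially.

Q₀ = 4.0709e-05; Q < K (proceeds forward)

Q₀ = 4.0709e-05 vs Keq = 5.5310e+04 ⇒ Q<K, forward
Step 1:
                  C         A         L         G
  Initial     3.891    0.6818     0.433    0.4534
  Change     -2.869     2.869     2.869     2.869
  Equil       1.022     3.551     3.302     3.322
  solve Keq expr → x = 0.9563; check Q = 5.5310e+04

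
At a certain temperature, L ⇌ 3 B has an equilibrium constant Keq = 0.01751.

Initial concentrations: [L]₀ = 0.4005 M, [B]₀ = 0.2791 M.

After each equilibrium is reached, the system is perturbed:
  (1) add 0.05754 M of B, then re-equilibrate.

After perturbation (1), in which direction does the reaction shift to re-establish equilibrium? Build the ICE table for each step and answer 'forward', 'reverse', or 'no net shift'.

Direction: reverse

Q₀ = 0.05428 vs Keq = 0.01751 ⇒ Q>K, reverse
Step 1:
                  L         B
  Initial    0.4005    0.2791
  Change    0.02779  -0.08336
  Equil      0.4283    0.1957
  solve Keq expr → x = -0.02779; check Q = 0.01751
Then add 0.05754 M of B.
Step 2:
                  L         B
  Initial    0.4283    0.2533
  Change    0.01827   -0.0548
  Equil      0.4466    0.1985
  solve Keq expr → x = -0.01827; check Q = 0.01751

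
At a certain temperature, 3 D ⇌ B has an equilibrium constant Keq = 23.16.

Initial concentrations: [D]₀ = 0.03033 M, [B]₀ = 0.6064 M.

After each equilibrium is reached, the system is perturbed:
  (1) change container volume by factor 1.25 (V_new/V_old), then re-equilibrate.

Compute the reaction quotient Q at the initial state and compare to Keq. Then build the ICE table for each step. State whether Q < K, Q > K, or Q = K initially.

Q₀ = 2.1734e+04; Q > K (proceeds reverse)

Q₀ = 2.1734e+04 vs Keq = 23.16 ⇒ Q>K, reverse
Step 1:
                  D         B
  Initial   0.03033    0.6064
  Change     0.2522  -0.08407
  Equil      0.2825    0.5223
  solve Keq expr → x = -0.08407; check Q = 23.16
Then change container volume by factor 1.25 (V_new/V_old).
Step 2:
                  D         B
  Initial     0.226    0.4179
  Change    0.03387  -0.01129
  Equil      0.2599    0.4066
  solve Keq expr → x = -0.01129; check Q = 23.16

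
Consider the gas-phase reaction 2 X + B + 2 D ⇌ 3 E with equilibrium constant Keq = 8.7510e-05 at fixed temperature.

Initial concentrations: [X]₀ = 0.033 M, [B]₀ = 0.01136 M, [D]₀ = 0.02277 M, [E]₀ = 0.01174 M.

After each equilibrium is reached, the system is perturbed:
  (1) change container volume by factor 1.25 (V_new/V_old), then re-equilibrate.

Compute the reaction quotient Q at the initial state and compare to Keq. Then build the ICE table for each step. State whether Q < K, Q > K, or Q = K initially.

Q₀ = 252.3; Q > K (proceeds reverse)

Q₀ = 252.3 vs Keq = 8.7510e-05 ⇒ Q>K, reverse
Step 1:
                  X         B         D         E
  init        0.033   0.01136   0.02277   0.01174
  Δ        0.007742  0.003871  0.007742  -0.01161
  eq        0.04074   0.01523   0.03051 1.2723e-04
  solve Keq expr → x = -0.003871; check Q = 8.7510e-05
Then change container volume by factor 1.25 (V_new/V_old).
Step 2:
                  X         B         D         E
  init      0.03259   0.01218   0.02441 1.0179e-04
  Δ       9.3461e-06 4.6731e-06 9.3461e-06 -1.4019e-05
  eq         0.0326   0.01219   0.02442 8.7767e-05
  solve Keq expr → x = -4.6731e-06; check Q = 8.7510e-05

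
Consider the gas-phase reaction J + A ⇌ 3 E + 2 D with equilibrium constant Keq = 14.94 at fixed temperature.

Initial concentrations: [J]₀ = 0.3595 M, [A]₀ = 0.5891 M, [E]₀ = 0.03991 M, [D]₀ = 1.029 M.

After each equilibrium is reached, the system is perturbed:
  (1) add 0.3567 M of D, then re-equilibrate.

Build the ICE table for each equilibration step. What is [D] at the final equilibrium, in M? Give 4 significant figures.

Q₀ = 3.1782e-04 vs Keq = 14.94 ⇒ Q<K, forward
Step 1:
                    J           A           E           D
  Initial      0.3595      0.5891     0.03991       1.029
  Change      -0.2215     -0.2215      0.6646      0.4431
  Equil         0.138      0.3676      0.7045       1.472
  solve Keq expr → x = 0.2215; check Q = 14.94
Then add 0.3567 M of D.
Step 2:
                    J           A           E           D
  Initial       0.138      0.3676      0.7045       1.829
  Change      0.01738     0.01738    -0.05215    -0.03476
  Equil        0.1554       0.385      0.6523       1.794
  solve Keq expr → x = -0.01738; check Q = 14.94

[D]_eq = 1.794 M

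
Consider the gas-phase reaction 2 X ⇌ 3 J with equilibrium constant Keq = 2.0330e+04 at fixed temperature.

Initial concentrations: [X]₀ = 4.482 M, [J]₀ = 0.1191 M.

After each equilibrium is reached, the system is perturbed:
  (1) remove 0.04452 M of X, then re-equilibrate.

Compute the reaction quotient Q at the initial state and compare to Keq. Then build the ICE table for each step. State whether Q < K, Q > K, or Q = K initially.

Q₀ = 8.4099e-05; Q < K (proceeds forward)

Q₀ = 8.4099e-05 vs Keq = 2.0330e+04 ⇒ Q<K, forward
Step 1:
                   X          J
  Initial      4.482     0.1191
  Change      -4.361      6.542
  Equil       0.1206      6.661
  solve Keq expr → x = 2.181; check Q = 2.0330e+04
Then remove 0.04452 M of X.
Step 2:
                   X          J
  Initial    0.07606      6.661
  Change     0.04278   -0.06417
  Equil       0.1188      6.597
  solve Keq expr → x = -0.02139; check Q = 2.0330e+04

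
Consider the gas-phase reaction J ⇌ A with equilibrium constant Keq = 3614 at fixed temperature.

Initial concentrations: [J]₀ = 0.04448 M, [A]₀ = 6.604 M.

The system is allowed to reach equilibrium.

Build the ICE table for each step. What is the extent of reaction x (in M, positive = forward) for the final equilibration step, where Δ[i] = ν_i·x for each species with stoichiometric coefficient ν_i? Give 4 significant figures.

Q₀ = 148.5 vs Keq = 3614 ⇒ Q<K, forward
Step 1:
                   J          A
  I          0.04448      6.604
  C         -0.04264    0.04264
  E         0.001839      6.647
  solve Keq expr → x = 0.04264; check Q = 3614

x = 0.04264 M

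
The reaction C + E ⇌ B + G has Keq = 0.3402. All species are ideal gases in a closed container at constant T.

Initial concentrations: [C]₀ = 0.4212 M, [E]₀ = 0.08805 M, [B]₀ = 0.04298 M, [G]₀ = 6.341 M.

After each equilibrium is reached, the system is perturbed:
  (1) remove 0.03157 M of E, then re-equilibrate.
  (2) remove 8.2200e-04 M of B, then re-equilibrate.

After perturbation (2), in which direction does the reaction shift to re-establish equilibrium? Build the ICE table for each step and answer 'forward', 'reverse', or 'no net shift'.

Direction: forward

Q₀ = 7.349 vs Keq = 0.3402 ⇒ Q>K, reverse
Step 1:
                   C          E          B          G
  I           0.4212    0.08805    0.04298      6.341
  C           0.0398     0.0398    -0.0398    -0.0398
  E            0.461     0.1278   0.003182      6.301
  solve Keq expr → x = -0.0398; check Q = 0.3402
Then remove 0.03157 M of E.
Step 2:
                   C          E          B          G
  I            0.461    0.09628   0.003182      6.301
  C       7.6249e-04 7.6249e-04 -7.6249e-04 -7.6249e-04
  E           0.4618    0.09704    0.00242        6.3
  solve Keq expr → x = -7.6249e-04; check Q = 0.3402
Then remove 8.2200e-04 M of B.
Step 3:
                   C          E          B          G
  I           0.4618    0.09704   0.001598        6.3
  C       -7.9766e-04 -7.9766e-04 7.9766e-04 7.9766e-04
  E            0.461    0.09624   0.002395      6.301
  solve Keq expr → x = 7.9766e-04; check Q = 0.3402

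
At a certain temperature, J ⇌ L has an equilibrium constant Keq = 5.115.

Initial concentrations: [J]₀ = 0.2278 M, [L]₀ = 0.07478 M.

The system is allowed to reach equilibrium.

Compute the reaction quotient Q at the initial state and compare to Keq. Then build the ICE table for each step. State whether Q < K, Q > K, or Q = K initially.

Q₀ = 0.3283; Q < K (proceeds forward)

Q₀ = 0.3283 vs Keq = 5.115 ⇒ Q<K, forward
Step 1:
                  J         L
  init       0.2278   0.07478
  Δ         -0.1783    0.1783
  eq        0.04948    0.2531
  solve Keq expr → x = 0.1783; check Q = 5.115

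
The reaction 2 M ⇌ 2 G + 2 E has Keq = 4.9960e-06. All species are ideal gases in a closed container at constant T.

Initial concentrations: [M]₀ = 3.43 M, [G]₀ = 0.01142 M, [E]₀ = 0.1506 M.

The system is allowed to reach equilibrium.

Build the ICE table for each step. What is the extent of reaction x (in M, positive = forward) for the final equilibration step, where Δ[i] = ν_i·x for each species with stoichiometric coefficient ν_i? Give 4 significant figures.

x = 0.01527 M

Q₀ = 2.5142e-07 vs Keq = 4.9960e-06 ⇒ Q<K, forward
Step 1:
                    M           G           E
  init           3.43     0.01142      0.1506
  Δ          -0.03053     0.03053     0.03053
  eq            3.399     0.04195      0.1811
  solve Keq expr → x = 0.01527; check Q = 4.9960e-06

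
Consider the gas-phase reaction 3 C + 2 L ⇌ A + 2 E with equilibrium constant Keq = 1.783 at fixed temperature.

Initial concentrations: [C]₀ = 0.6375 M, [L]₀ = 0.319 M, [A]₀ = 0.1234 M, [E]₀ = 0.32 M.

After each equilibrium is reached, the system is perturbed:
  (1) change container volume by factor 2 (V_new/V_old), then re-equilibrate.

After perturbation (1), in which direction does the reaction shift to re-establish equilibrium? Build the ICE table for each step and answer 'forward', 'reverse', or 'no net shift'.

Direction: reverse

Q₀ = 0.4793 vs Keq = 1.783 ⇒ Q<K, forward
Step 1:
                   C          L          A          E
  Initial     0.6375      0.319     0.1234       0.32
  Change    -0.08257   -0.05505    0.02752    0.05505
  Equil       0.5549      0.264     0.1509      0.375
  solve Keq expr → x = 0.02752; check Q = 1.783
Then change container volume by factor 2 (V_new/V_old).
Step 2:
                   C          L          A          E
  Initial     0.2775      0.132    0.07546     0.1875
  Change     0.04359    0.02906   -0.01453   -0.02906
  Equil       0.3211      0.161    0.06093     0.1585
  solve Keq expr → x = -0.01453; check Q = 1.783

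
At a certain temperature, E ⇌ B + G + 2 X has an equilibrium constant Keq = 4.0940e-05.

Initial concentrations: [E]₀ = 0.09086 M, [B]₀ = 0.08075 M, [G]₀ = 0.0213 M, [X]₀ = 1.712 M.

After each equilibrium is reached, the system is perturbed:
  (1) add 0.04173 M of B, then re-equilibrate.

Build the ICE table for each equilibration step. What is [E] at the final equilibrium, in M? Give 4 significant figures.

Q₀ = 0.05548 vs Keq = 4.0940e-05 ⇒ Q>K, reverse
Step 1:
                  E         B         G         X
  Initial   0.09086   0.08075    0.0213     1.712
  Change    0.02127  -0.02127  -0.02127  -0.04254
  Equil      0.1121   0.05948 2.7693e-05     1.669
  solve Keq expr → x = -0.02127; check Q = 4.0940e-05
Then add 0.04173 M of B.
Step 2:
                  E         B         G         X
  Initial    0.1121    0.1012 2.7693e-05     1.669
  Change  1.1415e-05 -1.1415e-05 -1.1415e-05 -2.2829e-05
  Equil      0.1121    0.1012 1.6279e-05     1.669
  solve Keq expr → x = -1.1415e-05; check Q = 4.0940e-05

[E]_eq = 0.1121 M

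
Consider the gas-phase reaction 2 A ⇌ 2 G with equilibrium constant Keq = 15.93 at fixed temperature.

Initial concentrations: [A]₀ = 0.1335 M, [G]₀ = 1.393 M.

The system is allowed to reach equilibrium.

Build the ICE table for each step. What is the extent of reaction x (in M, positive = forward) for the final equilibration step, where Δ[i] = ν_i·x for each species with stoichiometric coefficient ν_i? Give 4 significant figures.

x = -0.08617 M

Q₀ = 108.9 vs Keq = 15.93 ⇒ Q>K, reverse
Step 1:
                   A          G
  init        0.1335      1.393
  Δ           0.1723    -0.1723
  eq          0.3058      1.221
  solve Keq expr → x = -0.08617; check Q = 15.93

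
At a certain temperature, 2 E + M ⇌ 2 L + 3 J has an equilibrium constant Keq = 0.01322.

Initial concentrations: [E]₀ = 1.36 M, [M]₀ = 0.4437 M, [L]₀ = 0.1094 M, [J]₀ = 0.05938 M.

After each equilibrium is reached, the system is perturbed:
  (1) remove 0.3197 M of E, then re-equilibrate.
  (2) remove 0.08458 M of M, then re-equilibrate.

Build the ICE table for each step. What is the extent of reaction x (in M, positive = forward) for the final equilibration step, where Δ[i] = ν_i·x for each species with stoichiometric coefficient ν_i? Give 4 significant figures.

Q₀ = 3.0534e-06 vs Keq = 0.01322 ⇒ Q<K, forward
Step 1:
                   E          M          L          J
  I             1.36     0.4437     0.1094    0.05938
  C          -0.2147    -0.1074     0.2147     0.3221
  E            1.145     0.3363     0.3241     0.3815
  solve Keq expr → x = 0.1074; check Q = 0.01322
Then remove 0.3197 M of E.
Step 2:
                   E          M          L          J
  I           0.8256     0.3363     0.3241     0.3815
  C          0.02869    0.01435   -0.02869   -0.04304
  E           0.8543     0.3507     0.2954     0.3384
  solve Keq expr → x = -0.01435; check Q = 0.01322
Then remove 0.08458 M of M.
Step 3:
                   E          M          L          J
  I           0.8543     0.2661     0.2954     0.3384
  C          0.01116   0.005582   -0.01116   -0.01675
  E           0.8654     0.2717     0.2843     0.3217
  solve Keq expr → x = -0.005582; check Q = 0.01322

x = -0.005582 M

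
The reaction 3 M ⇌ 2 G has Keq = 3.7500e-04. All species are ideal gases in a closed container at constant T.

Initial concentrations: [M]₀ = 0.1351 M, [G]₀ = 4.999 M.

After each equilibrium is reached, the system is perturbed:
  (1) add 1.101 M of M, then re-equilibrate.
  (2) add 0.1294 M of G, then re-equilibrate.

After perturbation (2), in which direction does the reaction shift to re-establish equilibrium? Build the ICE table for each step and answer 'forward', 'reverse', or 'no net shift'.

Direction: reverse

Q₀ = 1.0134e+04 vs Keq = 3.7500e-04 ⇒ Q>K, reverse
Step 1:
                  M         G
  Initial    0.1351     4.999
  Change      6.951    -4.634
  Equil       7.086    0.3653
  solve Keq expr → x = -2.317; check Q = 3.7500e-04
Then add 1.101 M of M.
Step 2:
                  M         G
  Initial     8.187    0.3653
  Change    -0.1179   0.07859
  Equil       8.069    0.4438
  solve Keq expr → x = 0.0393; check Q = 3.7500e-04
Then add 0.1294 M of G.
Step 3:
                  M         G
  Initial     8.069    0.5732
  Change     0.1726   -0.1151
  Equil       8.241    0.4582
  solve Keq expr → x = -0.05754; check Q = 3.7500e-04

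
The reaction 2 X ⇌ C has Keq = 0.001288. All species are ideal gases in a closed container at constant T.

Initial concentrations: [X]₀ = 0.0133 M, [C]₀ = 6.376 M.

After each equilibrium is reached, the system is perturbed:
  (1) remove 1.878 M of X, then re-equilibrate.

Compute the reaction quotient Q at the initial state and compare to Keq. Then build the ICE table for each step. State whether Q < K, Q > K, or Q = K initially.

Q₀ = 3.6045e+04 vs Keq = 0.001288 ⇒ Q>K, reverse
Step 1:
                  X         C
  Initial    0.0133     6.376
  Change      12.36    -6.179
  Equil       12.37    0.1971
  solve Keq expr → x = -6.179; check Q = 0.001288
Then remove 1.878 M of X.
Step 2:
                  X         C
  Initial     10.49    0.1971
  Change     0.1049  -0.05246
  Equil        10.6    0.1447
  solve Keq expr → x = -0.05246; check Q = 0.001288

Q₀ = 3.6045e+04; Q > K (proceeds reverse)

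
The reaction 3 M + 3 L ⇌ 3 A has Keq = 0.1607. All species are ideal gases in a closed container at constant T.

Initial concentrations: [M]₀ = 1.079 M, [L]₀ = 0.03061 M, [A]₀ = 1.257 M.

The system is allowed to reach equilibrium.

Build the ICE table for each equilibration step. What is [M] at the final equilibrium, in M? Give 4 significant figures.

[M]_eq = 1.715 M

Q₀ = 5.5125e+04 vs Keq = 0.1607 ⇒ Q>K, reverse
Step 1:
                   M          L          A
  init         1.079    0.03061      1.257
  Δ           0.6358     0.6358    -0.6358
  eq           1.715     0.6664     0.6212
  solve Keq expr → x = -0.2119; check Q = 0.1607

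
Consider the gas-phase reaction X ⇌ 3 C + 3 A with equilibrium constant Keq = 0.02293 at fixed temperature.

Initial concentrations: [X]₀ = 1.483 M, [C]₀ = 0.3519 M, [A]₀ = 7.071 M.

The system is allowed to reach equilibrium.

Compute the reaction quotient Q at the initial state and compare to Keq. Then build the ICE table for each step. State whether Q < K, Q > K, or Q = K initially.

Q₀ = 10.39; Q > K (proceeds reverse)

Q₀ = 10.39 vs Keq = 0.02293 ⇒ Q>K, reverse
Step 1:
                  X         C         A
  init        1.483    0.3519     7.071
  Δ           0.101    -0.303    -0.303
  eq          1.584   0.04893     6.768
  solve Keq expr → x = -0.101; check Q = 0.02293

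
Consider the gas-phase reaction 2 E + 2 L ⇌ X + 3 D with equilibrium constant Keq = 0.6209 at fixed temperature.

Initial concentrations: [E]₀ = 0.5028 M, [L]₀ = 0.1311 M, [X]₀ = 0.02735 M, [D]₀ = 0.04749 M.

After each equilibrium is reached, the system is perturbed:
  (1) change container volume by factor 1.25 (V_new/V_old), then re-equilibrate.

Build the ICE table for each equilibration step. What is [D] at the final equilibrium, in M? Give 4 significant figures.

[D]_eq = 0.1326 M

Q₀ = 6.7417e-04 vs Keq = 0.6209 ⇒ Q<K, forward
Step 1:
                    E           L           X           D
  Initial      0.5028      0.1311     0.02735     0.04749
  Change     -0.07887    -0.07887     0.03944      0.1183
  Equil        0.4239     0.05223     0.06679      0.1658
  solve Keq expr → x = 0.03944; check Q = 0.6209
Then change container volume by factor 1.25 (V_new/V_old).
Step 2:
                    E           L           X           D
  Initial      0.3391     0.04178     0.05343      0.1326
  Change            0           0           0           0
  Equil        0.3391     0.04178     0.05343      0.1326
  solve Keq expr → x = 0; check Q = 0.6209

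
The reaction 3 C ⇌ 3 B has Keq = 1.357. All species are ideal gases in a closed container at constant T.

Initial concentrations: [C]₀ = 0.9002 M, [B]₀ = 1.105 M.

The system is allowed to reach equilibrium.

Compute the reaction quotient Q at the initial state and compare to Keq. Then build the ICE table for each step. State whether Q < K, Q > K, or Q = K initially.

Q₀ = 1.85 vs Keq = 1.357 ⇒ Q>K, reverse
Step 1:
                  C         B
  Initial    0.9002     1.105
  Change    0.05143  -0.05143
  Equil      0.9516     1.054
  solve Keq expr → x = -0.01714; check Q = 1.357

Q₀ = 1.85; Q > K (proceeds reverse)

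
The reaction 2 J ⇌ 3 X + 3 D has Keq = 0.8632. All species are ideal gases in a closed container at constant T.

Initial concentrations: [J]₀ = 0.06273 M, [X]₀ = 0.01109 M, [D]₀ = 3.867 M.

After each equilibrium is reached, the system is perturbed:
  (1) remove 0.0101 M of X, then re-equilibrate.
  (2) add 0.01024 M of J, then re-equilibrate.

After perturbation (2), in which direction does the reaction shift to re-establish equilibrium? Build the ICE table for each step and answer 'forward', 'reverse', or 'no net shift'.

Direction: forward

Q₀ = 0.02004 vs Keq = 0.8632 ⇒ Q<K, forward
Step 1:
                  J         X         D
  I         0.06273   0.01109     3.867
  C         -0.0143   0.02145   0.02145
  E         0.04843   0.03254     3.888
  solve Keq expr → x = 0.007148; check Q = 0.8632
Then remove 0.0101 M of X.
Step 2:
                  J         X         D
  I         0.04843   0.02244     3.888
  C       -0.005133  0.007699  0.007699
  E          0.0433   0.03013     3.896
  solve Keq expr → x = 0.002566; check Q = 0.8632
Then add 0.01024 M of J.
Step 3:
                  J         X         D
  I         0.05354   0.03013     3.896
  C       -0.002351  0.003527  0.003527
  E         0.05119   0.03366       3.9
  solve Keq expr → x = 0.001176; check Q = 0.8632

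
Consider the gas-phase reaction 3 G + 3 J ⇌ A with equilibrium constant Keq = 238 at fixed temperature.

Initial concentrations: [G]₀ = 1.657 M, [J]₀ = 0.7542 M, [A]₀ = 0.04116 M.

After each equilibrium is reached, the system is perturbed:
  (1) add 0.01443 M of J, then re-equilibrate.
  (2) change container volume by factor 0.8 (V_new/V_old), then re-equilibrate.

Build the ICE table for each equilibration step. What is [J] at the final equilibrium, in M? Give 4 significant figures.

Q₀ = 0.02109 vs Keq = 238 ⇒ Q<K, forward
Step 1:
                    G           J           A
  Initial       1.657      0.7542     0.04116
  Change      -0.6519     -0.6519      0.2173
  Equil         1.005      0.1023      0.2585
  solve Keq expr → x = 0.2173; check Q = 238
Then add 0.01443 M of J.
Step 2:
                    G           J           A
  Initial       1.005      0.1167      0.2585
  Change     -0.01258    -0.01258    0.004192
  Equil        0.9925      0.1041      0.2627
  solve Keq expr → x = 0.004192; check Q = 238
Then change container volume by factor 0.8 (V_new/V_old).
Step 3:
                    G           J           A
  Initial       1.241      0.1302      0.3283
  Change     -0.03657    -0.03657     0.01219
  Equil         1.204     0.09359      0.3405
  solve Keq expr → x = 0.01219; check Q = 238

[J]_eq = 0.09359 M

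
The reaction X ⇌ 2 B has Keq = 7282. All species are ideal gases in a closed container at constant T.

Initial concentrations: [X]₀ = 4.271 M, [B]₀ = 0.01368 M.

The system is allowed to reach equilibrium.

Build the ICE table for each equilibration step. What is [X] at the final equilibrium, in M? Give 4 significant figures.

[X]_eq = 0.01001 M

Q₀ = 4.3817e-05 vs Keq = 7282 ⇒ Q<K, forward
Step 1:
                   X          B
  Initial      4.271    0.01368
  Change      -4.261      8.522
  Equil      0.01001      8.536
  solve Keq expr → x = 4.261; check Q = 7282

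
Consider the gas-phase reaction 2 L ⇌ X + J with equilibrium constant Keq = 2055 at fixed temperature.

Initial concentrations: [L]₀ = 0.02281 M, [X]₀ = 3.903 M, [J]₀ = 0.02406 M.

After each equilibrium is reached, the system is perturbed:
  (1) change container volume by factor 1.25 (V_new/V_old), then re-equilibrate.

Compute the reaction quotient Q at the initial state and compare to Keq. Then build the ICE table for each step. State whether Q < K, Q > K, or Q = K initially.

Q₀ = 180.5; Q < K (proceeds forward)

Q₀ = 180.5 vs Keq = 2055 ⇒ Q<K, forward
Step 1:
                    L           X           J
  Initial     0.02281       3.903     0.02406
  Change     -0.01506    0.007528    0.007528
  Equil      0.007753       3.911     0.03159
  solve Keq expr → x = 0.007528; check Q = 2055
Then change container volume by factor 1.25 (V_new/V_old).
Step 2:
                    L           X           J
  Initial    0.006202       3.128     0.02527
  Change            0           0           0
  Equil      0.006202       3.128     0.02527
  solve Keq expr → x = 0; check Q = 2055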